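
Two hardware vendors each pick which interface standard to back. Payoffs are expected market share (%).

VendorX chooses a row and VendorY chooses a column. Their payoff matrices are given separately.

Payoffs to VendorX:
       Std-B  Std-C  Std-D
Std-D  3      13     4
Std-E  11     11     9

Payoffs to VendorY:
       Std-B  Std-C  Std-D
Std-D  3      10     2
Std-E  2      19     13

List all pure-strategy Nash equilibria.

Pure NE: (Std-D, Std-C)

(Std-D, Std-B): VendorX can switch to Std-E (3 → 11). Not NE.
(Std-D, Std-C): VendorX gets 13, best alternative 11; VendorY gets 10, best alternative 3. No profitable deviation — NE.
(Std-D, Std-D): VendorX can switch to Std-E (4 → 9). Not NE.
(Std-E, Std-B): VendorY can switch to Std-C (2 → 19). Not NE.
(Std-E, Std-C): VendorX can switch to Std-D (11 → 13). Not NE.
(Std-E, Std-D): VendorY can switch to Std-C (13 → 19). Not NE.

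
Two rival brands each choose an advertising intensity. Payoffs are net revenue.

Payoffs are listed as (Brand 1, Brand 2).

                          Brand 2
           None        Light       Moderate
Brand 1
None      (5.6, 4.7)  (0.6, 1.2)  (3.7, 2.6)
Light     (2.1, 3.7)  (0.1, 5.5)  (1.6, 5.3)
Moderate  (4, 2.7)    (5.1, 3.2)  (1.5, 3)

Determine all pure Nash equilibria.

Mark each player's best response to every combination of opponents' strategies; a profile where every player is best-responding is a pure Nash equilibrium.
Brand 1 against None: payoffs 5.6, 2.1, 4 → best response None.
Brand 1 against Light: payoffs 0.6, 0.1, 5.1 → best response Moderate.
Brand 1 against Moderate: payoffs 3.7, 1.6, 1.5 → best response None.
Brand 2 against None: payoffs 4.7, 1.2, 2.6 → best response None.
Brand 2 against Light: payoffs 3.7, 5.5, 5.3 → best response Light.
Brand 2 against Moderate: payoffs 2.7, 3.2, 3 → best response Light.
Mutual best responses: (None, None); (Moderate, Light).

The pure Nash equilibria are (None, None); (Moderate, Light).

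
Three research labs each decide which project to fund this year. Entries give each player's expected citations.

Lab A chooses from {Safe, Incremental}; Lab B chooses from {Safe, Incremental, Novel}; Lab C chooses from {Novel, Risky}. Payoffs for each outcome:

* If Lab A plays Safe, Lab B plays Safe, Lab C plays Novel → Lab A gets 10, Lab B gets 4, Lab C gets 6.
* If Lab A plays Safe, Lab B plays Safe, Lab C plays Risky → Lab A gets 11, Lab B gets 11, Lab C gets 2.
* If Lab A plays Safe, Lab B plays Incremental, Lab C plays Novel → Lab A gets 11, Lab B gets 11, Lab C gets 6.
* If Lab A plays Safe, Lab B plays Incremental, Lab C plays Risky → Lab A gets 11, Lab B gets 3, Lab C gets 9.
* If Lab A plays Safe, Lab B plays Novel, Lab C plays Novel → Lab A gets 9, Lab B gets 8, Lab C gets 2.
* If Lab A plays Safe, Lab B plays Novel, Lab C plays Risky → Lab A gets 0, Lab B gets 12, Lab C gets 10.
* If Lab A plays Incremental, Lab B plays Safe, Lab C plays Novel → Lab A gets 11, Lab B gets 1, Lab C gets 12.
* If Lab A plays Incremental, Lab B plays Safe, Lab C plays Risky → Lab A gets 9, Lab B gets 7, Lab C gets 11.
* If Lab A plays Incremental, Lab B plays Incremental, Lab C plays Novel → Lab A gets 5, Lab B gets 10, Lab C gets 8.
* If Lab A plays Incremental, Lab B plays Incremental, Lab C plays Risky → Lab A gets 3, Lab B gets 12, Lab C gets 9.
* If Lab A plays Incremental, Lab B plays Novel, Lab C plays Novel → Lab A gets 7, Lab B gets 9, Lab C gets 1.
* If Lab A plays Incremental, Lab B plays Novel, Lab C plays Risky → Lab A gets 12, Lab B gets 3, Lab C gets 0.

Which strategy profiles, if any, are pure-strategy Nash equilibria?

No pure-strategy Nash equilibrium.

Mark each player's best response to every combination of opponents' strategies; a profile where every player is best-responding is a pure Nash equilibrium.
Lab A against (Safe, Novel): payoffs 10, 11 → best response Incremental.
Lab A against (Safe, Risky): payoffs 11, 9 → best response Safe.
Lab A against (Incremental, Novel): payoffs 11, 5 → best response Safe.
Lab A against (Incremental, Risky): payoffs 11, 3 → best response Safe.
Lab A against (Novel, Novel): payoffs 9, 7 → best response Safe.
Lab A against (Novel, Risky): payoffs 0, 12 → best response Incremental.
Lab B against (Safe, Novel): payoffs 4, 11, 8 → best response Incremental.
Lab B against (Safe, Risky): payoffs 11, 3, 12 → best response Novel.
Lab B against (Incremental, Novel): payoffs 1, 10, 9 → best response Incremental.
Lab B against (Incremental, Risky): payoffs 7, 12, 3 → best response Incremental.
Lab C against (Safe, Safe): payoffs 6, 2 → best response Novel.
Lab C against (Safe, Incremental): payoffs 6, 9 → best response Risky.
Lab C against (Safe, Novel): payoffs 2, 10 → best response Risky.
Lab C against (Incremental, Safe): payoffs 12, 11 → best response Novel.
Lab C against (Incremental, Incremental): payoffs 8, 9 → best response Risky.
Lab C against (Incremental, Novel): payoffs 1, 0 → best response Novel.
No profile is a mutual best response for all players.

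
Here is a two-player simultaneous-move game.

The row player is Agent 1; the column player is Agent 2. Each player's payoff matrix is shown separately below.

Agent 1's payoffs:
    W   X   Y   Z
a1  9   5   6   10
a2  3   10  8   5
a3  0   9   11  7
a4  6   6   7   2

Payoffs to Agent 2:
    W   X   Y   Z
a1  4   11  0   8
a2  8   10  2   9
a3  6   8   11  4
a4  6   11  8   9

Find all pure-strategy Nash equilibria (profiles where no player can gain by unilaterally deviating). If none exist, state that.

Agent 1 against W: payoffs 9, 3, 0, 6 → best response a1.
Agent 1 against X: payoffs 5, 10, 9, 6 → best response a2.
Agent 1 against Y: payoffs 6, 8, 11, 7 → best response a3.
Agent 1 against Z: payoffs 10, 5, 7, 2 → best response a1.
Agent 2 against a1: payoffs 4, 11, 0, 8 → best response X.
Agent 2 against a2: payoffs 8, 10, 2, 9 → best response X.
Agent 2 against a3: payoffs 6, 8, 11, 4 → best response Y.
Agent 2 against a4: payoffs 6, 11, 8, 9 → best response X.
Mutual best responses: (a2, X); (a3, Y).

(a2, X), (a3, Y)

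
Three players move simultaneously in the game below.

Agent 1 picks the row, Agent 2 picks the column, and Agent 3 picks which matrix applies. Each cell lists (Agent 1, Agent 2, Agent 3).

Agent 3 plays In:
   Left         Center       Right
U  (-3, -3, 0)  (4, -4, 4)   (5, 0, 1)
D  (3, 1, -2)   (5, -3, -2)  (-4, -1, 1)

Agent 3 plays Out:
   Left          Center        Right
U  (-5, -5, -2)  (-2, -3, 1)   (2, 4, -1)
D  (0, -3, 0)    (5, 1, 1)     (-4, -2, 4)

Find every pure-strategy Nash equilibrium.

The pure Nash equilibria are (U, Right, In), (D, Center, Out).

Agent 1 against (Left, In): payoffs -3, 3 → best response D.
Agent 1 against (Left, Out): payoffs -5, 0 → best response D.
Agent 1 against (Center, In): payoffs 4, 5 → best response D.
Agent 1 against (Center, Out): payoffs -2, 5 → best response D.
Agent 1 against (Right, In): payoffs 5, -4 → best response U.
Agent 1 against (Right, Out): payoffs 2, -4 → best response U.
Agent 2 against (U, In): payoffs -3, -4, 0 → best response Right.
Agent 2 against (U, Out): payoffs -5, -3, 4 → best response Right.
Agent 2 against (D, In): payoffs 1, -3, -1 → best response Left.
Agent 2 against (D, Out): payoffs -3, 1, -2 → best response Center.
Agent 3 against (U, Left): payoffs 0, -2 → best response In.
Agent 3 against (U, Center): payoffs 4, 1 → best response In.
Agent 3 against (U, Right): payoffs 1, -1 → best response In.
Agent 3 against (D, Left): payoffs -2, 0 → best response Out.
Agent 3 against (D, Center): payoffs -2, 1 → best response Out.
Agent 3 against (D, Right): payoffs 1, 4 → best response Out.
Mutual best responses: (U, Right, In); (D, Center, Out).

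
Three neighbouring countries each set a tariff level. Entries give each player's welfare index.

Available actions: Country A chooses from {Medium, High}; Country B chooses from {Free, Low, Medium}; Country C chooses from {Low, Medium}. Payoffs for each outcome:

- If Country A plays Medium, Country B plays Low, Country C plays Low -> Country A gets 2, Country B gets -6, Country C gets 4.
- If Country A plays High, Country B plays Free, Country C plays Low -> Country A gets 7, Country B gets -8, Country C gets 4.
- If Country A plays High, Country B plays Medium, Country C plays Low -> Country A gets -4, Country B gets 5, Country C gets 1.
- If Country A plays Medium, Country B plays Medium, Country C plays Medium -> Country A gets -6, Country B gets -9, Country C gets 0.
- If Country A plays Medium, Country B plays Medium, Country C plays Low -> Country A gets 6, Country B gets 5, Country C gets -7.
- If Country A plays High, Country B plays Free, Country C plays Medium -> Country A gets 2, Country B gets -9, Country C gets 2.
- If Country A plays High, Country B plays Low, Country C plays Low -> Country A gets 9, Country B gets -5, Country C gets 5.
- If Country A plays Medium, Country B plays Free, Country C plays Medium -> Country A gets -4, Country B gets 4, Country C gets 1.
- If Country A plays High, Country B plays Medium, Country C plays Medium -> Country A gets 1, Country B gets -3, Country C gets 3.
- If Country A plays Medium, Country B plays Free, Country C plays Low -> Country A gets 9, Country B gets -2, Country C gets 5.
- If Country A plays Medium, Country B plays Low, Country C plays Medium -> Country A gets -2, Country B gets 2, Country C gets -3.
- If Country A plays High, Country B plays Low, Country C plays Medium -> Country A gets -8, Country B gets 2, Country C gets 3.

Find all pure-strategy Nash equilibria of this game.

No pure-strategy Nash equilibrium.

(Medium, Free, Low): Country B can switch to Medium (-2 → 5). Not NE.
(Medium, Free, Medium): Country A can switch to High (-4 → 2). Not NE.
(Medium, Low, Low): Country A can switch to High (2 → 9). Not NE.
(Medium, Low, Medium): Country B can switch to Free (2 → 4). Not NE.
(Medium, Medium, Low): Country C can switch to Medium (-7 → 0). Not NE.
(Medium, Medium, Medium): Country A can switch to High (-6 → 1). Not NE.
(High, Free, Low): Country A can switch to Medium (7 → 9). Not NE.
(High, Free, Medium): Country B can switch to Low (-9 → 2). Not NE.
(High, Low, Low): Country B can switch to Medium (-5 → 5). Not NE.
(High, Low, Medium): Country A can switch to Medium (-8 → -2). Not NE.
(High, Medium, Low): Country A can switch to Medium (-4 → 6). Not NE.
(High, Medium, Medium): Country B can switch to Low (-3 → 2). Not NE.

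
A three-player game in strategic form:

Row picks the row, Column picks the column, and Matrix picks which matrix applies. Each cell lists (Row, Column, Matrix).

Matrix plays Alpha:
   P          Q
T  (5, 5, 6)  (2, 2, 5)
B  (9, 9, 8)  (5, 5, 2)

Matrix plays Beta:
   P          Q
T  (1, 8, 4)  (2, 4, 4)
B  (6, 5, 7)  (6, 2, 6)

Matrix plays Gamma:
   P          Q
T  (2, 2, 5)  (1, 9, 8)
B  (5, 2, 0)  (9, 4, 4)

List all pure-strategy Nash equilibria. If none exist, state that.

For each strategy profile, look for a profitable unilateral deviation.
(T, P, Alpha): Row can switch to B (5 → 9). Not NE.
(T, P, Beta): Row can switch to B (1 → 6). Not NE.
(T, P, Gamma): Row can switch to B (2 → 5). Not NE.
(T, Q, Alpha): Row can switch to B (2 → 5). Not NE.
(T, Q, Beta): Row can switch to B (2 → 6). Not NE.
(T, Q, Gamma): Row can switch to B (1 → 9). Not NE.
(B, P, Alpha): Row gets 9, best alternative 5; Column gets 9, best alternative 5; Matrix gets 8, best alternative 7. No profitable deviation — NE.
(The remaining 5 profiles each have a profitable deviation by the same check.)

Pure NE: (B, P, Alpha)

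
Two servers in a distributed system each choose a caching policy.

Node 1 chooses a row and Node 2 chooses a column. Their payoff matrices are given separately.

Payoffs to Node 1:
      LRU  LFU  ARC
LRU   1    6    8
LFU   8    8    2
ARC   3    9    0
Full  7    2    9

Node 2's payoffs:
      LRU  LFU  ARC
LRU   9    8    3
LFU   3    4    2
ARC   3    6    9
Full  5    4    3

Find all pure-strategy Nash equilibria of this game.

There is no pure-strategy Nash equilibrium.

For each strategy profile, look for a profitable unilateral deviation.
(LRU, LRU): Node 1 can switch to LFU (1 → 8). Not NE.
(LRU, LFU): Node 1 can switch to LFU (6 → 8). Not NE.
(LRU, ARC): Node 1 can switch to Full (8 → 9). Not NE.
(LFU, LRU): Node 2 can switch to LFU (3 → 4). Not NE.
(LFU, LFU): Node 1 can switch to ARC (8 → 9). Not NE.
(LFU, ARC): Node 1 can switch to LRU (2 → 8). Not NE.
(ARC, LRU): Node 1 can switch to LFU (3 → 8). Not NE.
(ARC, LFU): Node 2 can switch to ARC (6 → 9). Not NE.
(The remaining 4 profiles each have a profitable deviation by the same check.)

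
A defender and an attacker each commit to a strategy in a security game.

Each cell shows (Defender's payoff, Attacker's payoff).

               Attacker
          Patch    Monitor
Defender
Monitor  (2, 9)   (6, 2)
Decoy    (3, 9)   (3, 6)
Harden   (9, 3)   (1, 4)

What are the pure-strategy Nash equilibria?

There is no pure-strategy Nash equilibrium.

Defender against Patch: payoffs 2, 3, 9 → best response Harden.
Defender against Monitor: payoffs 6, 3, 1 → best response Monitor.
Attacker against Monitor: payoffs 9, 2 → best response Patch.
Attacker against Decoy: payoffs 9, 6 → best response Patch.
Attacker against Harden: payoffs 3, 4 → best response Monitor.
No profile is a mutual best response for all players.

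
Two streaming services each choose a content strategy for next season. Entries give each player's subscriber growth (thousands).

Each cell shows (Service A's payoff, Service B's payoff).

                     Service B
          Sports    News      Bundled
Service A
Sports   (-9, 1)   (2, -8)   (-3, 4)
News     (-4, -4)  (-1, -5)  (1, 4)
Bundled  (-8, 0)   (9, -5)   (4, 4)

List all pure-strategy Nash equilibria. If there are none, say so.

Service A against Sports: payoffs -9, -4, -8 → best response News.
Service A against News: payoffs 2, -1, 9 → best response Bundled.
Service A against Bundled: payoffs -3, 1, 4 → best response Bundled.
Service B against Sports: payoffs 1, -8, 4 → best response Bundled.
Service B against News: payoffs -4, -5, 4 → best response Bundled.
Service B against Bundled: payoffs 0, -5, 4 → best response Bundled.
Mutual best responses: (Bundled, Bundled).

Pure NE: (Bundled, Bundled)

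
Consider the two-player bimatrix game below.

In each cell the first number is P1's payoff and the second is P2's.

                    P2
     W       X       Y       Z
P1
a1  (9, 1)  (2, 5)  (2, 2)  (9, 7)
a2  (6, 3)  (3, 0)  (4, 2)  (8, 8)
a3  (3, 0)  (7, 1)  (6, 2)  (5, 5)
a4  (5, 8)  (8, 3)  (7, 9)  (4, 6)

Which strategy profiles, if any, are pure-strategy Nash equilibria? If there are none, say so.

Pure-strategy Nash equilibria: (a1, Z), (a4, Y)

P1 against W: payoffs 9, 6, 3, 5 → best response a1.
P1 against X: payoffs 2, 3, 7, 8 → best response a4.
P1 against Y: payoffs 2, 4, 6, 7 → best response a4.
P1 against Z: payoffs 9, 8, 5, 4 → best response a1.
P2 against a1: payoffs 1, 5, 2, 7 → best response Z.
P2 against a2: payoffs 3, 0, 2, 8 → best response Z.
P2 against a3: payoffs 0, 1, 2, 5 → best response Z.
P2 against a4: payoffs 8, 3, 9, 6 → best response Y.
Mutual best responses: (a1, Z); (a4, Y).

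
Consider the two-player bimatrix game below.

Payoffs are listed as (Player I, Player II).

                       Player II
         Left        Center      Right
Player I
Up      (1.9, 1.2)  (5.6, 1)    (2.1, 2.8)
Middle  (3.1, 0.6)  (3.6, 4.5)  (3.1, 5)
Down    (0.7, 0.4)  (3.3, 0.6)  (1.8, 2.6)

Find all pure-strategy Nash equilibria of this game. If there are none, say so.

The unique pure-strategy Nash equilibrium is (Middle, Right).

Player I against Left: payoffs 1.9, 3.1, 0.7 → best response Middle.
Player I against Center: payoffs 5.6, 3.6, 3.3 → best response Up.
Player I against Right: payoffs 2.1, 3.1, 1.8 → best response Middle.
Player II against Up: payoffs 1.2, 1, 2.8 → best response Right.
Player II against Middle: payoffs 0.6, 4.5, 5 → best response Right.
Player II against Down: payoffs 0.4, 0.6, 2.6 → best response Right.
Mutual best responses: (Middle, Right).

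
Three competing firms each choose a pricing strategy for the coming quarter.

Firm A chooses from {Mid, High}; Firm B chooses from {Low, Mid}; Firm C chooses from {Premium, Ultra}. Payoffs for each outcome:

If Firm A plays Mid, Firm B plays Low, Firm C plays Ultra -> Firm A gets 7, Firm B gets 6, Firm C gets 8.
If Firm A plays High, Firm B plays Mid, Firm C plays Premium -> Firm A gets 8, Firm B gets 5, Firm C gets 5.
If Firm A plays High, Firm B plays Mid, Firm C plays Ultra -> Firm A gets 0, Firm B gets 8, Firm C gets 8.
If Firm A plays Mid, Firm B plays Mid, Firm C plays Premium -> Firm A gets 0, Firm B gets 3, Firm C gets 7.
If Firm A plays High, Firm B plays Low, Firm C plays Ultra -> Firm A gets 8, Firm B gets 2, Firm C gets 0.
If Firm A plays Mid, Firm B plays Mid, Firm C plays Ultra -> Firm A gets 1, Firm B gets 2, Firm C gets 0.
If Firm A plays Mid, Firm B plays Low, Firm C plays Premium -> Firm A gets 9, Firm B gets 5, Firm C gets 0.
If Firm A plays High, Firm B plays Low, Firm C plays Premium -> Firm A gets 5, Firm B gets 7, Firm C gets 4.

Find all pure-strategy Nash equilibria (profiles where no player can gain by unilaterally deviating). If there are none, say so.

Firm A against (Low, Premium): payoffs 9, 5 → best response Mid.
Firm A against (Low, Ultra): payoffs 7, 8 → best response High.
Firm A against (Mid, Premium): payoffs 0, 8 → best response High.
Firm A against (Mid, Ultra): payoffs 1, 0 → best response Mid.
Firm B against (Mid, Premium): payoffs 5, 3 → best response Low.
Firm B against (Mid, Ultra): payoffs 6, 2 → best response Low.
Firm B against (High, Premium): payoffs 7, 5 → best response Low.
Firm B against (High, Ultra): payoffs 2, 8 → best response Mid.
Firm C against (Mid, Low): payoffs 0, 8 → best response Ultra.
Firm C against (Mid, Mid): payoffs 7, 0 → best response Premium.
Firm C against (High, Low): payoffs 4, 0 → best response Premium.
Firm C against (High, Mid): payoffs 5, 8 → best response Ultra.
No profile is a mutual best response for all players.

No pure-strategy Nash equilibrium.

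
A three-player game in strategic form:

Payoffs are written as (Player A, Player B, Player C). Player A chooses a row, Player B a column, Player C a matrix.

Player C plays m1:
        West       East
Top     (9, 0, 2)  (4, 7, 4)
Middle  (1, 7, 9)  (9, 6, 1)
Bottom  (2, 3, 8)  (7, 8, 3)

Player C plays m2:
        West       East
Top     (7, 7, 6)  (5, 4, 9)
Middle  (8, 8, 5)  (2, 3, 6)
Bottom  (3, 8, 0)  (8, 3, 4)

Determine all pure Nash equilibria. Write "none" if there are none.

Player A against (West, m1): payoffs 9, 1, 2 → best response Top.
Player A against (West, m2): payoffs 7, 8, 3 → best response Middle.
Player A against (East, m1): payoffs 4, 9, 7 → best response Middle.
Player A against (East, m2): payoffs 5, 2, 8 → best response Bottom.
Player B against (Top, m1): payoffs 0, 7 → best response East.
Player B against (Top, m2): payoffs 7, 4 → best response West.
Player B against (Middle, m1): payoffs 7, 6 → best response West.
Player B against (Middle, m2): payoffs 8, 3 → best response West.
Player B against (Bottom, m1): payoffs 3, 8 → best response East.
Player B against (Bottom, m2): payoffs 8, 3 → best response West.
Player C against (Top, West): payoffs 2, 6 → best response m2.
Player C against (Top, East): payoffs 4, 9 → best response m2.
Player C against (Middle, West): payoffs 9, 5 → best response m1.
Player C against (Middle, East): payoffs 1, 6 → best response m2.
Player C against (Bottom, West): payoffs 8, 0 → best response m1.
Player C against (Bottom, East): payoffs 3, 4 → best response m2.
No profile is a mutual best response for all players.

There is no pure-strategy Nash equilibrium.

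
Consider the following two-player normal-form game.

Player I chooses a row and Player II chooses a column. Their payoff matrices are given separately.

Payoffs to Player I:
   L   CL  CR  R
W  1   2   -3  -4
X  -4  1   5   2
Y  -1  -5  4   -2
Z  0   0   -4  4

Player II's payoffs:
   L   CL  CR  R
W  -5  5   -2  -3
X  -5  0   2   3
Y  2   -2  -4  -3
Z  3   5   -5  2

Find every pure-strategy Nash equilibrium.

For each strategy profile, look for a profitable unilateral deviation.
(W, L): Player II can switch to CL (-5 → 5). Not NE.
(W, CL): Player I gets 2, best alternative 1; Player II gets 5, best alternative -2. No profitable deviation — NE.
(W, CR): Player I can switch to X (-3 → 5). Not NE.
(W, R): Player I can switch to X (-4 → 2). Not NE.
(X, L): Player I can switch to W (-4 → 1). Not NE.
(X, CL): Player I can switch to W (1 → 2). Not NE.
(X, CR): Player II can switch to R (2 → 3). Not NE.
(The remaining 9 profiles each have a profitable deviation by the same check.)

The unique pure-strategy Nash equilibrium is (W, CL).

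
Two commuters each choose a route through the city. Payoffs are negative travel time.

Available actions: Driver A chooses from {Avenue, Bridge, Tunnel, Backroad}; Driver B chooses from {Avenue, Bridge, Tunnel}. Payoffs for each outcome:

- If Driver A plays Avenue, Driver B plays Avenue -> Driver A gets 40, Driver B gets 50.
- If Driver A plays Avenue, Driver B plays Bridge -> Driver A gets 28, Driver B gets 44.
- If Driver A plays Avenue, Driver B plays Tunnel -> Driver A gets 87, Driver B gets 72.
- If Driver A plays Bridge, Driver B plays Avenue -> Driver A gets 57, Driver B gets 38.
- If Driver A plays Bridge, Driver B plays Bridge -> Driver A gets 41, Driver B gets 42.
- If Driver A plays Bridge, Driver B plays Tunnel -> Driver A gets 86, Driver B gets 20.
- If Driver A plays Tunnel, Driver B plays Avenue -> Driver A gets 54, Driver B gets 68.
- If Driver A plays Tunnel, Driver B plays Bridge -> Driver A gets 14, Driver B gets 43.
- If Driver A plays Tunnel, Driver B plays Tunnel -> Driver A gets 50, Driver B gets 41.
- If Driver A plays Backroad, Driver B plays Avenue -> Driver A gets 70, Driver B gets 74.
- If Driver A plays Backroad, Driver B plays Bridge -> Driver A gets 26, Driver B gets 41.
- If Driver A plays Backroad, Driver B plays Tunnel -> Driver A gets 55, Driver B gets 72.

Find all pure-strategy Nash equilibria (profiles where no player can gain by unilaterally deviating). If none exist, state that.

Driver A against Avenue: payoffs 40, 57, 54, 70 → best response Backroad.
Driver A against Bridge: payoffs 28, 41, 14, 26 → best response Bridge.
Driver A against Tunnel: payoffs 87, 86, 50, 55 → best response Avenue.
Driver B against Avenue: payoffs 50, 44, 72 → best response Tunnel.
Driver B against Bridge: payoffs 38, 42, 20 → best response Bridge.
Driver B against Tunnel: payoffs 68, 43, 41 → best response Avenue.
Driver B against Backroad: payoffs 74, 41, 72 → best response Avenue.
Mutual best responses: (Avenue, Tunnel); (Bridge, Bridge); (Backroad, Avenue).

(Avenue, Tunnel), (Bridge, Bridge), (Backroad, Avenue)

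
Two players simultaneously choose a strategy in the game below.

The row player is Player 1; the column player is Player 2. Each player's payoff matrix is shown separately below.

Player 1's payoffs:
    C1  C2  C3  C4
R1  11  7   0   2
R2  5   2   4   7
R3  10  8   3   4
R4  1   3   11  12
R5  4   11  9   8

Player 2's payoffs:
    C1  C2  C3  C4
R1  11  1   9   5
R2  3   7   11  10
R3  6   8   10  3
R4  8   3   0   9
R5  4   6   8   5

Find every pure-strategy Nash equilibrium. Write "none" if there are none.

Player 1 against C1: payoffs 11, 5, 10, 1, 4 → best response R1.
Player 1 against C2: payoffs 7, 2, 8, 3, 11 → best response R5.
Player 1 against C3: payoffs 0, 4, 3, 11, 9 → best response R4.
Player 1 against C4: payoffs 2, 7, 4, 12, 8 → best response R4.
Player 2 against R1: payoffs 11, 1, 9, 5 → best response C1.
Player 2 against R2: payoffs 3, 7, 11, 10 → best response C3.
Player 2 against R3: payoffs 6, 8, 10, 3 → best response C3.
Player 2 against R4: payoffs 8, 3, 0, 9 → best response C4.
Player 2 against R5: payoffs 4, 6, 8, 5 → best response C3.
Mutual best responses: (R1, C1); (R4, C4).

The pure Nash equilibria are (R1, C1) and (R4, C4).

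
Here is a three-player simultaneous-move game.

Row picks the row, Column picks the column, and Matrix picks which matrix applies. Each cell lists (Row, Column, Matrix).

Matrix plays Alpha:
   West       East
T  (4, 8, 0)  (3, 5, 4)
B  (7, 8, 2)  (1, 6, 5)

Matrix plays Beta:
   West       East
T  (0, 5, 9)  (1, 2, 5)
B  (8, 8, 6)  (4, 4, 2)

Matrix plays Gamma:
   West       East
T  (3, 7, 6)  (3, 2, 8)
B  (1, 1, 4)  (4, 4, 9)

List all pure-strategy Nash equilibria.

Pure-strategy Nash equilibria: (B, West, Beta), (B, East, Gamma)

Check each profile: it is a Nash equilibrium iff no player can strictly gain by switching unilaterally.
(T, West, Alpha): Row can switch to B (4 → 7). Not NE.
(T, West, Beta): Row can switch to B (0 → 8). Not NE.
(T, West, Gamma): Matrix can switch to Beta (6 → 9). Not NE.
(T, East, Alpha): Column can switch to West (5 → 8). Not NE.
(T, East, Beta): Row can switch to B (1 → 4). Not NE.
(T, East, Gamma): Row can switch to B (3 → 4). Not NE.
(B, West, Alpha): Matrix can switch to Beta (2 → 6). Not NE.
(B, West, Beta): Row gets 8, best alternative 0; Column gets 8, best alternative 4; Matrix gets 6, best alternative 4. No profitable deviation — NE.
(B, West, Gamma): Row can switch to T (1 → 3). Not NE.
(B, East, Alpha): Row can switch to T (1 → 3). Not NE.
(B, East, Beta): Column can switch to West (4 → 8). Not NE.
(B, East, Gamma): Row gets 4, best alternative 3; Column gets 4, best alternative 1; Matrix gets 9, best alternative 5. No profitable deviation — NE.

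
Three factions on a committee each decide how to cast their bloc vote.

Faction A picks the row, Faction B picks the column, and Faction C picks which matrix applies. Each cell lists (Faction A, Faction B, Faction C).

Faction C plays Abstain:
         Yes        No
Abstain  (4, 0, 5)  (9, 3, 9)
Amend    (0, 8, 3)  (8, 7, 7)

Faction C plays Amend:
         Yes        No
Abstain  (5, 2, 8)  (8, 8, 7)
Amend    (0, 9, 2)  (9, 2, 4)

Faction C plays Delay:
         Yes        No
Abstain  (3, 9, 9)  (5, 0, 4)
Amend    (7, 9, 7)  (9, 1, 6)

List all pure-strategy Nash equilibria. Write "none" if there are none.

For each player, find the best response to each opponent profile; mutual best responses are the pure NE.
Faction A against (Yes, Abstain): payoffs 4, 0 → best response Abstain.
Faction A against (Yes, Amend): payoffs 5, 0 → best response Abstain.
Faction A against (Yes, Delay): payoffs 3, 7 → best response Amend.
Faction A against (No, Abstain): payoffs 9, 8 → best response Abstain.
Faction A against (No, Amend): payoffs 8, 9 → best response Amend.
Faction A against (No, Delay): payoffs 5, 9 → best response Amend.
Faction B against (Abstain, Abstain): payoffs 0, 3 → best response No.
Faction B against (Abstain, Amend): payoffs 2, 8 → best response No.
Faction B against (Abstain, Delay): payoffs 9, 0 → best response Yes.
Faction B against (Amend, Abstain): payoffs 8, 7 → best response Yes.
Faction B against (Amend, Amend): payoffs 9, 2 → best response Yes.
Faction B against (Amend, Delay): payoffs 9, 1 → best response Yes.
Faction C against (Abstain, Yes): payoffs 5, 8, 9 → best response Delay.
Faction C against (Abstain, No): payoffs 9, 7, 4 → best response Abstain.
Faction C against (Amend, Yes): payoffs 3, 2, 7 → best response Delay.
Faction C against (Amend, No): payoffs 7, 4, 6 → best response Abstain.
Mutual best responses: (Abstain, No, Abstain); (Amend, Yes, Delay).

The pure Nash equilibria are (Abstain, No, Abstain); (Amend, Yes, Delay).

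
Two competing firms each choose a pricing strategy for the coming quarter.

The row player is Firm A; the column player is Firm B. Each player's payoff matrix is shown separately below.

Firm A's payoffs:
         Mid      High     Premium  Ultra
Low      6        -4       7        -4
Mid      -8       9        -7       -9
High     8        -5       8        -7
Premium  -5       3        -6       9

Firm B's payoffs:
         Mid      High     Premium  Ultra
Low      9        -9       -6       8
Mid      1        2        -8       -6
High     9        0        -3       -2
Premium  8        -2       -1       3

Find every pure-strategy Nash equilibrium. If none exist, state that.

For each player, find the best response to each opponent profile; mutual best responses are the pure NE.
Firm A against Mid: payoffs 6, -8, 8, -5 → best response High.
Firm A against High: payoffs -4, 9, -5, 3 → best response Mid.
Firm A against Premium: payoffs 7, -7, 8, -6 → best response High.
Firm A against Ultra: payoffs -4, -9, -7, 9 → best response Premium.
Firm B against Low: payoffs 9, -9, -6, 8 → best response Mid.
Firm B against Mid: payoffs 1, 2, -8, -6 → best response High.
Firm B against High: payoffs 9, 0, -3, -2 → best response Mid.
Firm B against Premium: payoffs 8, -2, -1, 3 → best response Mid.
Mutual best responses: (Mid, High); (High, Mid).

Pure-strategy Nash equilibria: (Mid, High), (High, Mid)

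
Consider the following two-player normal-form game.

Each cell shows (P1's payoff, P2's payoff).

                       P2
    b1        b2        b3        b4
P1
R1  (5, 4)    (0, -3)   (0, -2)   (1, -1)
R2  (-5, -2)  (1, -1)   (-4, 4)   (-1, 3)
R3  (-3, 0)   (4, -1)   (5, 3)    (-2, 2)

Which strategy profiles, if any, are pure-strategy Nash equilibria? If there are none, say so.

(R1, b1) and (R3, b3)

Mark each player's best response to every combination of opponents' strategies; a profile where every player is best-responding is a pure Nash equilibrium.
P1 against b1: payoffs 5, -5, -3 → best response R1.
P1 against b2: payoffs 0, 1, 4 → best response R3.
P1 against b3: payoffs 0, -4, 5 → best response R3.
P1 against b4: payoffs 1, -1, -2 → best response R1.
P2 against R1: payoffs 4, -3, -2, -1 → best response b1.
P2 against R2: payoffs -2, -1, 4, 3 → best response b3.
P2 against R3: payoffs 0, -1, 3, 2 → best response b3.
Mutual best responses: (R1, b1); (R3, b3).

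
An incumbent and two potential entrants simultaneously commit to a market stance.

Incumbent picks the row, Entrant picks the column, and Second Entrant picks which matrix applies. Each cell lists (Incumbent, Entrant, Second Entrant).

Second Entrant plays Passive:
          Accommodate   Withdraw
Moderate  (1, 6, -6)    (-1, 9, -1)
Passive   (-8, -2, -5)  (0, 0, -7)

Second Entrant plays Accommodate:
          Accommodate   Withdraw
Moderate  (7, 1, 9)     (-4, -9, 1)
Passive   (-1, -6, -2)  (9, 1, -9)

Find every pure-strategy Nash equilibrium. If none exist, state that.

Pure-strategy Nash equilibria: (Moderate, Accommodate, Accommodate), (Passive, Withdraw, Passive)

Mark each player's best response to every combination of opponents' strategies; a profile where every player is best-responding is a pure Nash equilibrium.
Incumbent against (Accommodate, Passive): payoffs 1, -8 → best response Moderate.
Incumbent against (Accommodate, Accommodate): payoffs 7, -1 → best response Moderate.
Incumbent against (Withdraw, Passive): payoffs -1, 0 → best response Passive.
Incumbent against (Withdraw, Accommodate): payoffs -4, 9 → best response Passive.
Entrant against (Moderate, Passive): payoffs 6, 9 → best response Withdraw.
Entrant against (Moderate, Accommodate): payoffs 1, -9 → best response Accommodate.
Entrant against (Passive, Passive): payoffs -2, 0 → best response Withdraw.
Entrant against (Passive, Accommodate): payoffs -6, 1 → best response Withdraw.
Second Entrant against (Moderate, Accommodate): payoffs -6, 9 → best response Accommodate.
Second Entrant against (Moderate, Withdraw): payoffs -1, 1 → best response Accommodate.
Second Entrant against (Passive, Accommodate): payoffs -5, -2 → best response Accommodate.
Second Entrant against (Passive, Withdraw): payoffs -7, -9 → best response Passive.
Mutual best responses: (Moderate, Accommodate, Accommodate); (Passive, Withdraw, Passive).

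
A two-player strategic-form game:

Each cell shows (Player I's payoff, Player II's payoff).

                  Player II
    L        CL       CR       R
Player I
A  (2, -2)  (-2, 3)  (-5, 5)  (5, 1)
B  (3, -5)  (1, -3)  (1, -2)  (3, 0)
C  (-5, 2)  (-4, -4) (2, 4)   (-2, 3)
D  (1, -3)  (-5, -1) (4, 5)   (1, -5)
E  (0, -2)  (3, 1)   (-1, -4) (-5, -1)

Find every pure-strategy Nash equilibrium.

Pure-strategy Nash equilibria: (D, CR); (E, CL)

Player I against L: payoffs 2, 3, -5, 1, 0 → best response B.
Player I against CL: payoffs -2, 1, -4, -5, 3 → best response E.
Player I against CR: payoffs -5, 1, 2, 4, -1 → best response D.
Player I against R: payoffs 5, 3, -2, 1, -5 → best response A.
Player II against A: payoffs -2, 3, 5, 1 → best response CR.
Player II against B: payoffs -5, -3, -2, 0 → best response R.
Player II against C: payoffs 2, -4, 4, 3 → best response CR.
Player II against D: payoffs -3, -1, 5, -5 → best response CR.
Player II against E: payoffs -2, 1, -4, -1 → best response CL.
Mutual best responses: (D, CR); (E, CL).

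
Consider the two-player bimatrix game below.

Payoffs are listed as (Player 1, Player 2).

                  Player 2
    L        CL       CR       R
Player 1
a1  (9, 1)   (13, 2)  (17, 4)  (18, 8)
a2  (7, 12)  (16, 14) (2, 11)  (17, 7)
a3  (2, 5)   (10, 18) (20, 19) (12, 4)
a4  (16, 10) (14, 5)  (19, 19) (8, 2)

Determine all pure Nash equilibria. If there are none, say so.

Player 1 against L: payoffs 9, 7, 2, 16 → best response a4.
Player 1 against CL: payoffs 13, 16, 10, 14 → best response a2.
Player 1 against CR: payoffs 17, 2, 20, 19 → best response a3.
Player 1 against R: payoffs 18, 17, 12, 8 → best response a1.
Player 2 against a1: payoffs 1, 2, 4, 8 → best response R.
Player 2 against a2: payoffs 12, 14, 11, 7 → best response CL.
Player 2 against a3: payoffs 5, 18, 19, 4 → best response CR.
Player 2 against a4: payoffs 10, 5, 19, 2 → best response CR.
Mutual best responses: (a1, R); (a2, CL); (a3, CR).

Pure-strategy Nash equilibria: (a1, R), (a2, CL), (a3, CR)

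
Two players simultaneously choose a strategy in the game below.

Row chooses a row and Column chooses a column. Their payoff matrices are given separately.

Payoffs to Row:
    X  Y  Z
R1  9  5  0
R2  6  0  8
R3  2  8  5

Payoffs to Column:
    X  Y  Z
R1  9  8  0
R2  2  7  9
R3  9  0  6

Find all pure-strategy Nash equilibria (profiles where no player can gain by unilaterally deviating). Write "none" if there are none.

(R1, X); (R2, Z)

(R1, X): Row gets 9, best alternative 6; Column gets 9, best alternative 8. No profitable deviation — NE.
(R1, Y): Row can switch to R3 (5 → 8). Not NE.
(R1, Z): Row can switch to R2 (0 → 8). Not NE.
(R2, X): Row can switch to R1 (6 → 9). Not NE.
(R2, Y): Row can switch to R1 (0 → 5). Not NE.
(R2, Z): Row gets 8, best alternative 5; Column gets 9, best alternative 7. No profitable deviation — NE.
(R3, X): Row can switch to R1 (2 → 9). Not NE.
(R3, Y): Column can switch to X (0 → 9). Not NE.
(R3, Z): Row can switch to R2 (5 → 8). Not NE.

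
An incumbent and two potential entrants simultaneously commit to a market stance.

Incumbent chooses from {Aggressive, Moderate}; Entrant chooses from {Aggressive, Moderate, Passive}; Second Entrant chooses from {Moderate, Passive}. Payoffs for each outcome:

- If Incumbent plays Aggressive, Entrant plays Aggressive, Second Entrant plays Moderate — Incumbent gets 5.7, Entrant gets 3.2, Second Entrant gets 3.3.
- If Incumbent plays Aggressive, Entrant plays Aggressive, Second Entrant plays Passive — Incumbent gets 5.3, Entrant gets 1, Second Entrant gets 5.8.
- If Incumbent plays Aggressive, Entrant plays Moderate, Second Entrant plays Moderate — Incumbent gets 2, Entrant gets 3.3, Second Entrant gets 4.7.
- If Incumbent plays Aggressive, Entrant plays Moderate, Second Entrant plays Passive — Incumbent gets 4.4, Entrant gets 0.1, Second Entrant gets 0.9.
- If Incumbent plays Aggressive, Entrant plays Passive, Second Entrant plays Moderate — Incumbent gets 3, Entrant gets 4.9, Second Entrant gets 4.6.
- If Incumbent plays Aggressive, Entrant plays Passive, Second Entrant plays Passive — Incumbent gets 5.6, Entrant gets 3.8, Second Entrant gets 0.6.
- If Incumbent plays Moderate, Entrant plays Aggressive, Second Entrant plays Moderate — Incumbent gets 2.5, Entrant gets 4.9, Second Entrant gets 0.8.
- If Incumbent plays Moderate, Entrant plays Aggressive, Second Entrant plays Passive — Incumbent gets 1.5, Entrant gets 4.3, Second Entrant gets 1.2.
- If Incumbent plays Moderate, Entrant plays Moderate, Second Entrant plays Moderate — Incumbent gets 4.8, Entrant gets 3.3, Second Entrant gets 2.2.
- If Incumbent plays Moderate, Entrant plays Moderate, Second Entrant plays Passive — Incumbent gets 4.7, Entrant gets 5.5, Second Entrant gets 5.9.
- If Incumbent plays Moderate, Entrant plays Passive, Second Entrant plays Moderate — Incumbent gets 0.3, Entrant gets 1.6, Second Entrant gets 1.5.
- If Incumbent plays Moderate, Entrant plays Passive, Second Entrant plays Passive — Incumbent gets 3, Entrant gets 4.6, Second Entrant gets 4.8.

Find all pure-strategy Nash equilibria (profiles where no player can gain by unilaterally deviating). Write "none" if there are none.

For each player, find the best response to each opponent profile; mutual best responses are the pure NE.
Incumbent against (Aggressive, Moderate): payoffs 5.7, 2.5 → best response Aggressive.
Incumbent against (Aggressive, Passive): payoffs 5.3, 1.5 → best response Aggressive.
Incumbent against (Moderate, Moderate): payoffs 2, 4.8 → best response Moderate.
Incumbent against (Moderate, Passive): payoffs 4.4, 4.7 → best response Moderate.
Incumbent against (Passive, Moderate): payoffs 3, 0.3 → best response Aggressive.
Incumbent against (Passive, Passive): payoffs 5.6, 3 → best response Aggressive.
Entrant against (Aggressive, Moderate): payoffs 3.2, 3.3, 4.9 → best response Passive.
Entrant against (Aggressive, Passive): payoffs 1, 0.1, 3.8 → best response Passive.
Entrant against (Moderate, Moderate): payoffs 4.9, 3.3, 1.6 → best response Aggressive.
Entrant against (Moderate, Passive): payoffs 4.3, 5.5, 4.6 → best response Moderate.
Second Entrant against (Aggressive, Aggressive): payoffs 3.3, 5.8 → best response Passive.
Second Entrant against (Aggressive, Moderate): payoffs 4.7, 0.9 → best response Moderate.
Second Entrant against (Aggressive, Passive): payoffs 4.6, 0.6 → best response Moderate.
Second Entrant against (Moderate, Aggressive): payoffs 0.8, 1.2 → best response Passive.
Second Entrant against (Moderate, Moderate): payoffs 2.2, 5.9 → best response Passive.
Second Entrant against (Moderate, Passive): payoffs 1.5, 4.8 → best response Passive.
Mutual best responses: (Aggressive, Passive, Moderate); (Moderate, Moderate, Passive).

The pure Nash equilibria are (Aggressive, Passive, Moderate), (Moderate, Moderate, Passive).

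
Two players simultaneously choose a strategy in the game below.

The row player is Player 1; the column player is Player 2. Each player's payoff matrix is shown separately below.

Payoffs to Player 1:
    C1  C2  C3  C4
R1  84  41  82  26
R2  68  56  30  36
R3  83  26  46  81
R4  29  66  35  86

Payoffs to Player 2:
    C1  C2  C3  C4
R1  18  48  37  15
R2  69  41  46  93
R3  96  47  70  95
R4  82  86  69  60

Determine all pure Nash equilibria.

Player 1 against C1: payoffs 84, 68, 83, 29 → best response R1.
Player 1 against C2: payoffs 41, 56, 26, 66 → best response R4.
Player 1 against C3: payoffs 82, 30, 46, 35 → best response R1.
Player 1 against C4: payoffs 26, 36, 81, 86 → best response R4.
Player 2 against R1: payoffs 18, 48, 37, 15 → best response C2.
Player 2 against R2: payoffs 69, 41, 46, 93 → best response C4.
Player 2 against R3: payoffs 96, 47, 70, 95 → best response C1.
Player 2 against R4: payoffs 82, 86, 69, 60 → best response C2.
Mutual best responses: (R4, C2).

The unique pure-strategy Nash equilibrium is (R4, C2).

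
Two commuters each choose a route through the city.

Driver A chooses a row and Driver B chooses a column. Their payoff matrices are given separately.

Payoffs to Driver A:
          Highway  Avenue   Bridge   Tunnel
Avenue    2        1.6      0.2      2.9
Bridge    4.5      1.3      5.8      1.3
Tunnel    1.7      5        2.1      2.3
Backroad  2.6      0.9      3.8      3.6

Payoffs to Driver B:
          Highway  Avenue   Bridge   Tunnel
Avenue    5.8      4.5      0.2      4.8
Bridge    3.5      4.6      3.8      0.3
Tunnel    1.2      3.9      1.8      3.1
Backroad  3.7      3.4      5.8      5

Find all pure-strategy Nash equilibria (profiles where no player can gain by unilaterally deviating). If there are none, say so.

Pure NE: (Tunnel, Avenue)

Mark each player's best response to every combination of opponents' strategies; a profile where every player is best-responding is a pure Nash equilibrium.
Driver A against Highway: payoffs 2, 4.5, 1.7, 2.6 → best response Bridge.
Driver A against Avenue: payoffs 1.6, 1.3, 5, 0.9 → best response Tunnel.
Driver A against Bridge: payoffs 0.2, 5.8, 2.1, 3.8 → best response Bridge.
Driver A against Tunnel: payoffs 2.9, 1.3, 2.3, 3.6 → best response Backroad.
Driver B against Avenue: payoffs 5.8, 4.5, 0.2, 4.8 → best response Highway.
Driver B against Bridge: payoffs 3.5, 4.6, 3.8, 0.3 → best response Avenue.
Driver B against Tunnel: payoffs 1.2, 3.9, 1.8, 3.1 → best response Avenue.
Driver B against Backroad: payoffs 3.7, 3.4, 5.8, 5 → best response Bridge.
Mutual best responses: (Tunnel, Avenue).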